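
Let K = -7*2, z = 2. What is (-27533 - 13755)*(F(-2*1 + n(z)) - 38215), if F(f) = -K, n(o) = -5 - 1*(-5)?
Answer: 1577242888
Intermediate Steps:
n(o) = 0 (n(o) = -5 + 5 = 0)
K = -14
F(f) = 14 (F(f) = -1*(-14) = 14)
(-27533 - 13755)*(F(-2*1 + n(z)) - 38215) = (-27533 - 13755)*(14 - 38215) = -41288*(-38201) = 1577242888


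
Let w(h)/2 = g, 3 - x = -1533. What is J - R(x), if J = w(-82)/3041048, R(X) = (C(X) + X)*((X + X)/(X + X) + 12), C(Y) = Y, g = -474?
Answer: -30361823469/760262 ≈ -39936.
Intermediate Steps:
x = 1536 (x = 3 - 1*(-1533) = 3 + 1533 = 1536)
w(h) = -948 (w(h) = 2*(-474) = -948)
R(X) = 26*X (R(X) = (X + X)*((X + X)/(X + X) + 12) = (2*X)*((2*X)/((2*X)) + 12) = (2*X)*((2*X)*(1/(2*X)) + 12) = (2*X)*(1 + 12) = (2*X)*13 = 26*X)
J = -237/760262 (J = -948/3041048 = -948*1/3041048 = -237/760262 ≈ -0.00031173)
J - R(x) = -237/760262 - 26*1536 = -237/760262 - 1*39936 = -237/760262 - 39936 = -30361823469/760262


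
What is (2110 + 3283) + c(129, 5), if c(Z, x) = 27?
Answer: 5420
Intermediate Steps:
(2110 + 3283) + c(129, 5) = (2110 + 3283) + 27 = 5393 + 27 = 5420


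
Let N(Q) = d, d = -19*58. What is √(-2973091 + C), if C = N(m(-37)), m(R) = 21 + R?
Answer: I*√2974193 ≈ 1724.6*I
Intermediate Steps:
d = -1102
N(Q) = -1102
C = -1102
√(-2973091 + C) = √(-2973091 - 1102) = √(-2974193) = I*√2974193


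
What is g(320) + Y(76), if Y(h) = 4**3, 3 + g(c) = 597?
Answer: 658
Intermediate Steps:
g(c) = 594 (g(c) = -3 + 597 = 594)
Y(h) = 64
g(320) + Y(76) = 594 + 64 = 658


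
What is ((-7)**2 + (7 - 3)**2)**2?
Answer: 4225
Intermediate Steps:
((-7)**2 + (7 - 3)**2)**2 = (49 + 4**2)**2 = (49 + 16)**2 = 65**2 = 4225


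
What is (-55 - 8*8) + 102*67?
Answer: 6715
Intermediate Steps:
(-55 - 8*8) + 102*67 = (-55 - 64) + 6834 = -119 + 6834 = 6715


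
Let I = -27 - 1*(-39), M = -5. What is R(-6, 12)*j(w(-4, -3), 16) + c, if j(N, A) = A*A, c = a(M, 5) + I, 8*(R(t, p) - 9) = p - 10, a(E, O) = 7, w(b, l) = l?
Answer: 2387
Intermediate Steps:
I = 12 (I = -27 + 39 = 12)
R(t, p) = 31/4 + p/8 (R(t, p) = 9 + (p - 10)/8 = 9 + (-10 + p)/8 = 9 + (-5/4 + p/8) = 31/4 + p/8)
c = 19 (c = 7 + 12 = 19)
j(N, A) = A²
R(-6, 12)*j(w(-4, -3), 16) + c = (31/4 + (⅛)*12)*16² + 19 = (31/4 + 3/2)*256 + 19 = (37/4)*256 + 19 = 2368 + 19 = 2387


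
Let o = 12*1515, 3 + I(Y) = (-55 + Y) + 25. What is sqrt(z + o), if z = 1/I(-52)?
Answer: sqrt(131350415)/85 ≈ 134.83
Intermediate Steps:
I(Y) = -33 + Y (I(Y) = -3 + ((-55 + Y) + 25) = -3 + (-30 + Y) = -33 + Y)
o = 18180
z = -1/85 (z = 1/(-33 - 52) = 1/(-85) = -1/85 ≈ -0.011765)
sqrt(z + o) = sqrt(-1/85 + 18180) = sqrt(1545299/85) = sqrt(131350415)/85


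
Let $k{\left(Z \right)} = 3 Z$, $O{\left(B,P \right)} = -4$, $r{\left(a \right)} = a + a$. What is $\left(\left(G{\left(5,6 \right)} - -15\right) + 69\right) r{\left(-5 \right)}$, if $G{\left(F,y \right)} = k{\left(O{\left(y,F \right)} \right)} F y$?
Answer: $2760$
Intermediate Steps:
$r{\left(a \right)} = 2 a$
$G{\left(F,y \right)} = - 12 F y$ ($G{\left(F,y \right)} = 3 \left(-4\right) F y = - 12 F y$)
$\left(\left(G{\left(5,6 \right)} - -15\right) + 69\right) r{\left(-5 \right)} = \left(\left(\left(-12\right) 5 \cdot 6 - -15\right) + 69\right) 2 \left(-5\right) = \left(\left(-360 + 15\right) + 69\right) \left(-10\right) = \left(-345 + 69\right) \left(-10\right) = \left(-276\right) \left(-10\right) = 2760$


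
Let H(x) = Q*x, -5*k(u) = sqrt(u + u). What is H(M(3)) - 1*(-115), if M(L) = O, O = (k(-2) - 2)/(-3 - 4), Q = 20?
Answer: 845/7 + 8*I/7 ≈ 120.71 + 1.1429*I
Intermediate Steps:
k(u) = -sqrt(2)*sqrt(u)/5 (k(u) = -sqrt(u + u)/5 = -sqrt(2)*sqrt(u)/5)
O = 2/7 + 2*I/35 (O = (-sqrt(2)*sqrt(-2)/5 - 2)/(-3 - 4) = (-sqrt(2)*I*sqrt(2)/5 - 2)/(-7) = (-2*I/5 - 2)*(-1/7) = (-2 - 2*I/5)*(-1/7) = 2/7 + 2*I/35 ≈ 0.28571 + 0.057143*I)
M(L) = 2/7 + 2*I/35
H(x) = 20*x
H(M(3)) - 1*(-115) = 20*(2/7 + 2*I/35) - 1*(-115) = (40/7 + 8*I/7) + 115 = 845/7 + 8*I/7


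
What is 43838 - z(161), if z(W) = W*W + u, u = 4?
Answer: 17913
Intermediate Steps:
z(W) = 4 + W² (z(W) = W*W + 4 = W² + 4 = 4 + W²)
43838 - z(161) = 43838 - (4 + 161²) = 43838 - (4 + 25921) = 43838 - 1*25925 = 43838 - 25925 = 17913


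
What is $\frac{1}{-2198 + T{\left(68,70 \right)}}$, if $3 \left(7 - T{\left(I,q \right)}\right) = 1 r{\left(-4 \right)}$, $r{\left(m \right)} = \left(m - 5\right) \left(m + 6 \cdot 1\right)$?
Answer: $- \frac{1}{2185} \approx -0.00045767$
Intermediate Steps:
$r{\left(m \right)} = \left(-5 + m\right) \left(6 + m\right)$ ($r{\left(m \right)} = \left(-5 + m\right) \left(m + 6\right) = \left(-5 + m\right) \left(6 + m\right)$)
$T{\left(I,q \right)} = 13$ ($T{\left(I,q \right)} = 7 - \frac{1 \left(-30 - 4 + \left(-4\right)^{2}\right)}{3} = 7 - \frac{1 \left(-30 - 4 + 16\right)}{3} = 7 - \frac{1 \left(-18\right)}{3} = 7 - -6 = 7 + 6 = 13$)
$\frac{1}{-2198 + T{\left(68,70 \right)}} = \frac{1}{-2198 + 13} = \frac{1}{-2185} = - \frac{1}{2185}$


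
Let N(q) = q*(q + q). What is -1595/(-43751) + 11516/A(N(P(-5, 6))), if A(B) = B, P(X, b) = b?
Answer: 125987839/787518 ≈ 159.98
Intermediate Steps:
N(q) = 2*q² (N(q) = q*(2*q) = 2*q²)
-1595/(-43751) + 11516/A(N(P(-5, 6))) = -1595/(-43751) + 11516/((2*6²)) = -1595*(-1/43751) + 11516/((2*36)) = 1595/43751 + 11516/72 = 1595/43751 + 11516*(1/72) = 1595/43751 + 2879/18 = 125987839/787518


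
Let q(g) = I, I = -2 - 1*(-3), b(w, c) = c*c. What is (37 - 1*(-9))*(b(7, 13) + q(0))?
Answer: 7820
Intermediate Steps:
b(w, c) = c**2
I = 1 (I = -2 + 3 = 1)
q(g) = 1
(37 - 1*(-9))*(b(7, 13) + q(0)) = (37 - 1*(-9))*(13**2 + 1) = (37 + 9)*(169 + 1) = 46*170 = 7820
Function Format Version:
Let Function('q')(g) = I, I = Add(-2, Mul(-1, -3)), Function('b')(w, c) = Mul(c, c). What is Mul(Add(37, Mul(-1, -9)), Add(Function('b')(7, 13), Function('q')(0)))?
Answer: 7820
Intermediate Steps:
Function('b')(w, c) = Pow(c, 2)
I = 1 (I = Add(-2, 3) = 1)
Function('q')(g) = 1
Mul(Add(37, Mul(-1, -9)), Add(Function('b')(7, 13), Function('q')(0))) = Mul(Add(37, Mul(-1, -9)), Add(Pow(13, 2), 1)) = Mul(Add(37, 9), Add(169, 1)) = Mul(46, 170) = 7820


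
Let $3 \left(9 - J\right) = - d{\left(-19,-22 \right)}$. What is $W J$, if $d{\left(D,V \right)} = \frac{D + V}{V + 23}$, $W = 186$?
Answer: $-868$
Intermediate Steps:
$d{\left(D,V \right)} = \frac{D + V}{23 + V}$
$J = - \frac{14}{3}$ ($J = 9 - \frac{\left(-1\right) \frac{-19 - 22}{23 - 22}}{3} = 9 - \frac{\left(-1\right) 1^{-1} \left(-41\right)}{3} = 9 - \frac{\left(-1\right) 1 \left(-41\right)}{3} = 9 - \frac{\left(-1\right) \left(-41\right)}{3} = 9 - \frac{41}{3} = - \frac{14}{3} \approx -4.6667$)
$W J = 186 \left(- \frac{14}{3}\right) = -868$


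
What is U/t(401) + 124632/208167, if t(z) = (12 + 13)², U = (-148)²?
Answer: 1545861656/43368125 ≈ 35.645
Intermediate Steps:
U = 21904
t(z) = 625 (t(z) = 25² = 625)
U/t(401) + 124632/208167 = 21904/625 + 124632/208167 = 21904*(1/625) + 124632*(1/208167) = 21904/625 + 41544/69389 = 1545861656/43368125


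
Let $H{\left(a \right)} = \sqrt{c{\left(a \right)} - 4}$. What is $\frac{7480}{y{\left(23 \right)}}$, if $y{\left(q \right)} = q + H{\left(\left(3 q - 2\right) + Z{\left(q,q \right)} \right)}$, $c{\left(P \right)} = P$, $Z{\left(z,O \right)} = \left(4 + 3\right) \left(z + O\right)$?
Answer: $\frac{21505}{18} - \frac{935 \sqrt{385}}{18} \approx 175.5$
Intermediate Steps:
$Z{\left(z,O \right)} = 7 O + 7 z$ ($Z{\left(z,O \right)} = 7 \left(O + z\right) = 7 O + 7 z$)
$H{\left(a \right)} = \sqrt{-4 + a}$ ($H{\left(a \right)} = \sqrt{a - 4} = \sqrt{-4 + a}$)
$y{\left(q \right)} = q + \sqrt{-6 + 17 q}$ ($y{\left(q \right)} = q + \sqrt{-4 + \left(\left(3 q - 2\right) + \left(7 q + 7 q\right)\right)} = q + \sqrt{-4 + \left(\left(-2 + 3 q\right) + 14 q\right)} = q + \sqrt{-4 + \left(-2 + 17 q\right)} = q + \sqrt{-6 + 17 q}$)
$\frac{7480}{y{\left(23 \right)}} = \frac{7480}{23 + \sqrt{-6 + 17 \cdot 23}} = \frac{7480}{23 + \sqrt{-6 + 391}} = \frac{7480}{23 + \sqrt{385}}$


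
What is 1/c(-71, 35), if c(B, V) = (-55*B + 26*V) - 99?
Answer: 1/4716 ≈ 0.00021204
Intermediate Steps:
c(B, V) = -99 - 55*B + 26*V
1/c(-71, 35) = 1/(-99 - 55*(-71) + 26*35) = 1/(-99 + 3905 + 910) = 1/4716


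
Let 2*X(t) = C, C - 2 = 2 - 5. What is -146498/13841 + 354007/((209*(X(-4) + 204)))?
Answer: -2661937600/1177356983 ≈ -2.2609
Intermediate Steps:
C = -1 (C = 2 + (2 - 5) = 2 - 3 = -1)
X(t) = -1/2 (X(t) = (1/2)*(-1) = -1/2)
-146498/13841 + 354007/((209*(X(-4) + 204))) = -146498/13841 + 354007/((209*(-1/2 + 204))) = -146498*1/13841 + 354007/((209*(407/2))) = -146498/13841 + 354007/(85063/2) = -146498/13841 + 354007*(2/85063) = -146498/13841 + 708014/85063 = -2661937600/1177356983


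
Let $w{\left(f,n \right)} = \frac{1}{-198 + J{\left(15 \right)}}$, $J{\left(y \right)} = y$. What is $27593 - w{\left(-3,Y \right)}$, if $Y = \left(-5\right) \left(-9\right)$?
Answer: $\frac{5049520}{183} \approx 27593.0$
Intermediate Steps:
$Y = 45$
$w{\left(f,n \right)} = - \frac{1}{183}$ ($w{\left(f,n \right)} = \frac{1}{-198 + 15} = \frac{1}{-183} = - \frac{1}{183}$)
$27593 - w{\left(-3,Y \right)} = 27593 - - \frac{1}{183} = 27593 + \frac{1}{183} = \frac{5049520}{183}$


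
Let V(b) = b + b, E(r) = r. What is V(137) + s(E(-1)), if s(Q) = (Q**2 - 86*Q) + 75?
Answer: 436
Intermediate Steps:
V(b) = 2*b
s(Q) = 75 + Q**2 - 86*Q
V(137) + s(E(-1)) = 2*137 + (75 + (-1)**2 - 86*(-1)) = 274 + (75 + 1 + 86) = 274 + 162 = 436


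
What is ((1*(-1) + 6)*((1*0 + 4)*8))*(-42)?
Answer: -6720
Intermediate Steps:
((1*(-1) + 6)*((1*0 + 4)*8))*(-42) = ((-1 + 6)*((0 + 4)*8))*(-42) = (5*(4*8))*(-42) = (5*32)*(-42) = 160*(-42) = -6720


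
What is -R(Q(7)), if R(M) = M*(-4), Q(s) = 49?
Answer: 196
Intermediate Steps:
R(M) = -4*M
-R(Q(7)) = -(-4)*49 = -1*(-196) = 196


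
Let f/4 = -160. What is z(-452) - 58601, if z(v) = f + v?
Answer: -59693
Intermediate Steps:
f = -640 (f = 4*(-160) = -640)
z(v) = -640 + v
z(-452) - 58601 = (-640 - 452) - 58601 = -1092 - 58601 = -59693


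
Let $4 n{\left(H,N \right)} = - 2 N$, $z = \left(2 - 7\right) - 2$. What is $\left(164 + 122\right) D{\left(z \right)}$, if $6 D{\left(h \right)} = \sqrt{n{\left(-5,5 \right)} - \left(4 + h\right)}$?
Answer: $\frac{143 \sqrt{2}}{6} \approx 33.705$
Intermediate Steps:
$z = -7$ ($z = -5 - 2 = -7$)
$n{\left(H,N \right)} = - \frac{N}{2}$ ($n{\left(H,N \right)} = \frac{\left(-2\right) N}{4} = - \frac{N}{2}$)
$D{\left(h \right)} = \frac{\sqrt{- \frac{13}{2} - h}}{6}$ ($D{\left(h \right)} = \frac{\sqrt{\left(- \frac{1}{2}\right) 5 - \left(4 + h\right)}}{6} = \frac{\sqrt{- \frac{5}{2} - \left(4 + h\right)}}{6} = \frac{\sqrt{- \frac{13}{2} - h}}{6}$)
$\left(164 + 122\right) D{\left(z \right)} = \left(164 + 122\right) \frac{\sqrt{-26 - -28}}{12} = 286 \frac{\sqrt{-26 + 28}}{12} = 286 \frac{\sqrt{2}}{12} = \frac{143 \sqrt{2}}{6}$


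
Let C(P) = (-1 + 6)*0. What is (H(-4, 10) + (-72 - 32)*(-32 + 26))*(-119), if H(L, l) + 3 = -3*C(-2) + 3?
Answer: -74256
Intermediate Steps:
C(P) = 0 (C(P) = 5*0 = 0)
H(L, l) = 0 (H(L, l) = -3 + (-3*0 + 3) = -3 + (0 + 3) = -3 + 3 = 0)
(H(-4, 10) + (-72 - 32)*(-32 + 26))*(-119) = (0 + (-72 - 32)*(-32 + 26))*(-119) = (0 - 104*(-6))*(-119) = (0 + 624)*(-119) = 624*(-119) = -74256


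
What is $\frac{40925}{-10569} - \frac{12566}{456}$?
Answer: $- \frac{8415103}{267748} \approx -31.429$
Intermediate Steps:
$\frac{40925}{-10569} - \frac{12566}{456} = 40925 \left(- \frac{1}{10569}\right) - \frac{6283}{228} = - \frac{40925}{10569} - \frac{6283}{228} = - \frac{8415103}{267748}$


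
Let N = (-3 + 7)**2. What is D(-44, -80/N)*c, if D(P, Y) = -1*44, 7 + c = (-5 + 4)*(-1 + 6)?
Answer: 528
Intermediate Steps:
c = -12 (c = -7 + (-5 + 4)*(-1 + 6) = -7 - 1*5 = -7 - 5 = -12)
N = 16 (N = 4**2 = 16)
D(P, Y) = -44
D(-44, -80/N)*c = -44*(-12) = 528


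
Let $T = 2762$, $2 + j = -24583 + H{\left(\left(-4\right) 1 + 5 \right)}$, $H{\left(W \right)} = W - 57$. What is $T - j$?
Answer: $27403$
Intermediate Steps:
$H{\left(W \right)} = -57 + W$
$j = -24641$ ($j = -2 + \left(-24583 + \left(-57 + \left(\left(-4\right) 1 + 5\right)\right)\right) = -2 + \left(-24583 + \left(-57 + \left(-4 + 5\right)\right)\right) = -2 + \left(-24583 + \left(-57 + 1\right)\right) = -2 - 24639 = -24641$)
$T - j = 2762 - -24641 = 2762 + 24641 = 27403$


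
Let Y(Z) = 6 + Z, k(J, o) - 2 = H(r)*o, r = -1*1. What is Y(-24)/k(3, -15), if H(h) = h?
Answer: -18/17 ≈ -1.0588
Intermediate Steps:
r = -1
k(J, o) = 2 - o
Y(-24)/k(3, -15) = (6 - 24)/(2 - 1*(-15)) = -18/(2 + 15) = -18/17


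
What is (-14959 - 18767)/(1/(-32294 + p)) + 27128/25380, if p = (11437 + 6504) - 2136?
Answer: 3528505355612/6345 ≈ 5.5611e+8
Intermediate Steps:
p = 15805 (p = 17941 - 2136 = 15805)
(-14959 - 18767)/(1/(-32294 + p)) + 27128/25380 = (-14959 - 18767)/(1/(-32294 + 15805)) + 27128/25380 = -33726/(1/(-16489)) + 27128*(1/25380) = -33726/(-1/16489) + 6782/6345 = -33726*(-16489) + 6782/6345 = 556108014 + 6782/6345 = 3528505355612/6345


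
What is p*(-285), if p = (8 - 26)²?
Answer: -92340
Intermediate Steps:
p = 324 (p = (-18)² = 324)
p*(-285) = 324*(-285) = -92340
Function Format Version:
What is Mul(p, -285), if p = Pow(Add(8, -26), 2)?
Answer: -92340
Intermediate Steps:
p = 324 (p = Pow(-18, 2) = 324)
Mul(p, -285) = Mul(324, -285) = -92340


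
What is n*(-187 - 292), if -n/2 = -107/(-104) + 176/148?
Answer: 4088265/1924 ≈ 2124.9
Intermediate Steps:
n = -8535/1924 (n = -2*(-107/(-104) + 176/148) = -2*(-107*(-1/104) + 176*(1/148)) = -2*(107/104 + 44/37) = -2*8535/3848 = -8535/1924 ≈ -4.4361)
n*(-187 - 292) = -8535*(-187 - 292)/1924 = -8535/1924*(-479) = 4088265/1924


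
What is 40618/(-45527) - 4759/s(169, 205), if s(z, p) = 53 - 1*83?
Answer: 215444453/1365810 ≈ 157.74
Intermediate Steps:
s(z, p) = -30 (s(z, p) = 53 - 83 = -30)
40618/(-45527) - 4759/s(169, 205) = 40618/(-45527) - 4759/(-30) = 40618*(-1/45527) - 4759*(-1/30) = -40618/45527 + 4759/30 = 215444453/1365810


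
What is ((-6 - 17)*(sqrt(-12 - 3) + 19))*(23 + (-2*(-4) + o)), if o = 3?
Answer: -14858 - 782*I*sqrt(15) ≈ -14858.0 - 3028.7*I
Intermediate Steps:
((-6 - 17)*(sqrt(-12 - 3) + 19))*(23 + (-2*(-4) + o)) = ((-6 - 17)*(sqrt(-12 - 3) + 19))*(23 + (-2*(-4) + 3)) = (-23*(sqrt(-15) + 19))*(23 + (8 + 3)) = (-23*(I*sqrt(15) + 19))*(23 + 11) = -23*(19 + I*sqrt(15))*34 = (-437 - 23*I*sqrt(15))*34 = -14858 - 782*I*sqrt(15)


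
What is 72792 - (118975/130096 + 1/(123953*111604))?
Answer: 32750576632475825697/449925652504688 ≈ 72791.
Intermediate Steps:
72792 - (118975/130096 + 1/(123953*111604)) = 72792 - (118975*(1/130096) + (1/123953)*(1/111604)) = 72792 - (118975/130096 + 1/13833650612) = 72792 - 1*411464645423199/449925652504688 = 72792 - 411464645423199/449925652504688 = 32750576632475825697/449925652504688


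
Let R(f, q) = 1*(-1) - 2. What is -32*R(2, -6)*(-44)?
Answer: -4224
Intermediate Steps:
R(f, q) = -3 (R(f, q) = -1 - 2 = -3)
-32*R(2, -6)*(-44) = -32*(-3)*(-44) = 96*(-44) = -4224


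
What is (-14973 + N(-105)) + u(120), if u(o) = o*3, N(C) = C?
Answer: -14718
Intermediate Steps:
u(o) = 3*o
(-14973 + N(-105)) + u(120) = (-14973 - 105) + 3*120 = -15078 + 360 = -14718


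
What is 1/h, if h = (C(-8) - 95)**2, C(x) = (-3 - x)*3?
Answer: 1/6400 ≈ 0.00015625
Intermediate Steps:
C(x) = -9 - 3*x
h = 6400 (h = ((-9 - 3*(-8)) - 95)**2 = ((-9 + 24) - 95)**2 = (15 - 95)**2 = (-80)**2 = 6400)
1/h = 1/6400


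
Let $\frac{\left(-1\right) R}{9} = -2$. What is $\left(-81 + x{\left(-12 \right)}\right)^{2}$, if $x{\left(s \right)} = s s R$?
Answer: $6305121$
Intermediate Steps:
$R = 18$ ($R = \left(-9\right) \left(-2\right) = 18$)
$x{\left(s \right)} = 18 s^{2}$ ($x{\left(s \right)} = s s 18 = s^{2} \cdot 18 = 18 s^{2}$)
$\left(-81 + x{\left(-12 \right)}\right)^{2} = \left(-81 + 18 \left(-12\right)^{2}\right)^{2} = \left(-81 + 18 \cdot 144\right)^{2} = \left(-81 + 2592\right)^{2} = 2511^{2} = 6305121$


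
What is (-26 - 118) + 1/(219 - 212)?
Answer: -1007/7 ≈ -143.86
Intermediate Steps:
(-26 - 118) + 1/(219 - 212) = -144 + 1/7 = -1007/7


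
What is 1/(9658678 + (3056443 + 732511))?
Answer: 1/13447632 ≈ 7.4363e-8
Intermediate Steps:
1/(9658678 + (3056443 + 732511)) = 1/(9658678 + 3788954) = 1/13447632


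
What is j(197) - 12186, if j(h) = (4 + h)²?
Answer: 28215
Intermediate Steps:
j(197) - 12186 = (4 + 197)² - 12186 = 201² - 12186 = 40401 - 12186 = 28215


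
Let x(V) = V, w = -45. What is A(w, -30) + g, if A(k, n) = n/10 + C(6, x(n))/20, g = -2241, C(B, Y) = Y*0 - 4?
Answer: -11221/5 ≈ -2244.2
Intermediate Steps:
C(B, Y) = -4 (C(B, Y) = 0 - 4 = -4)
A(k, n) = -⅕ + n/10 (A(k, n) = n/10 - 4/20 = n*(⅒) - 4*1/20 = n/10 - ⅕ = -⅕ + n/10)
A(w, -30) + g = (-⅕ + (⅒)*(-30)) - 2241 = (-⅕ - 3) - 2241 = -16/5 - 2241 = -11221/5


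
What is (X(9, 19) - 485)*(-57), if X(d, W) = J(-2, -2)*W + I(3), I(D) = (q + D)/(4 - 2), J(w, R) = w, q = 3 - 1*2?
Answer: 29697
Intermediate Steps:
q = 1 (q = 3 - 2 = 1)
I(D) = ½ + D/2 (I(D) = (1 + D)/(4 - 2) = (1 + D)/2 = (1 + D)*(½) = ½ + D/2)
X(d, W) = 2 - 2*W (X(d, W) = -2*W + (½ + (½)*3) = -2*W + (½ + 3/2) = -2*W + 2 = 2 - 2*W)
(X(9, 19) - 485)*(-57) = ((2 - 2*19) - 485)*(-57) = ((2 - 38) - 485)*(-57) = (-36 - 485)*(-57) = -521*(-57) = 29697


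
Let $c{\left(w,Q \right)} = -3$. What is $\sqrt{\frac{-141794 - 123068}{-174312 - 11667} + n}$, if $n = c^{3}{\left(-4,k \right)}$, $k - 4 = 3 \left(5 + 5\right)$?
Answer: $\frac{i \sqrt{884622318009}}{185979} \approx 5.0573 i$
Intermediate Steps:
$k = 34$ ($k = 4 + 3 \left(5 + 5\right) = 4 + 3 \cdot 10 = 4 + 30 = 34$)
$n = -27$ ($n = \left(-3\right)^{3} = -27$)
$\sqrt{\frac{-141794 - 123068}{-174312 - 11667} + n} = \sqrt{\frac{-141794 - 123068}{-174312 - 11667} - 27} = \sqrt{- \frac{264862}{-185979} - 27} = \sqrt{\left(-264862\right) \left(- \frac{1}{185979}\right) - 27} = \sqrt{\frac{264862}{185979} - 27} = \sqrt{- \frac{4756571}{185979}} = \frac{i \sqrt{884622318009}}{185979}$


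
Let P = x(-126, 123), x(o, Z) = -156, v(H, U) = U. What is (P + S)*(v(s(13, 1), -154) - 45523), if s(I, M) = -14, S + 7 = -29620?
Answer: 1360398091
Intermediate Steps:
S = -29627 (S = -7 - 29620 = -29627)
P = -156
(P + S)*(v(s(13, 1), -154) - 45523) = (-156 - 29627)*(-154 - 45523) = -29783*(-45677) = 1360398091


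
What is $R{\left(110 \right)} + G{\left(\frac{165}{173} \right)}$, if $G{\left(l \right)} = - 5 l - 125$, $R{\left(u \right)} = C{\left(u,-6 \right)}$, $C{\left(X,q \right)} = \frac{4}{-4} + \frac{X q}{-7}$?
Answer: $- \frac{44181}{1211} \approx -36.483$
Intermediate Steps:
$C{\left(X,q \right)} = -1 - \frac{X q}{7}$ ($C{\left(X,q \right)} = 4 \left(- \frac{1}{4}\right) + X q \left(- \frac{1}{7}\right) = -1 - \frac{X q}{7}$)
$R{\left(u \right)} = -1 + \frac{6 u}{7}$ ($R{\left(u \right)} = -1 - \frac{1}{7} u \left(-6\right) = -1 + \frac{6 u}{7}$)
$G{\left(l \right)} = -125 - 5 l$
$R{\left(110 \right)} + G{\left(\frac{165}{173} \right)} = \left(-1 + \frac{6}{7} \cdot 110\right) - \left(125 + 5 \cdot \frac{165}{173}\right) = \left(-1 + \frac{660}{7}\right) - \left(125 + 5 \cdot 165 \cdot \frac{1}{173}\right) = \frac{653}{7} - \frac{22450}{173} = - \frac{44181}{1211}$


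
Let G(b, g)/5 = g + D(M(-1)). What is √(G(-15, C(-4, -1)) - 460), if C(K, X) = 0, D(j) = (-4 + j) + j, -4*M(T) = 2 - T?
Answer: 5*I*√78/2 ≈ 22.079*I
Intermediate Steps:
M(T) = -½ + T/4 (M(T) = -(2 - T)/4 = -½ + T/4)
D(j) = -4 + 2*j
G(b, g) = -55/2 + 5*g (G(b, g) = 5*(g + (-4 + 2*(-½ + (¼)*(-1)))) = 5*(g + (-4 + 2*(-½ - ¼))) = 5*(g + (-4 + 2*(-¾))) = 5*(g + (-4 - 3/2)) = 5*(g - 11/2) = 5*(-11/2 + g) = -55/2 + 5*g)
√(G(-15, C(-4, -1)) - 460) = √((-55/2 + 5*0) - 460) = √((-55/2 + 0) - 460) = √(-55/2 - 460) = √(-975/2) = 5*I*√78/2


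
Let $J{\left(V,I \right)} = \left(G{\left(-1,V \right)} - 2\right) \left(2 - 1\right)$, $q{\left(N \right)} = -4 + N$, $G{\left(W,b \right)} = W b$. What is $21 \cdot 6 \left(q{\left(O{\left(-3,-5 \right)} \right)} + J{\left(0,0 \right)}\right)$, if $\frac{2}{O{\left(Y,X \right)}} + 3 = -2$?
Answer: $- \frac{4032}{5} \approx -806.4$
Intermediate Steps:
$O{\left(Y,X \right)} = - \frac{2}{5}$ ($O{\left(Y,X \right)} = \frac{2}{-3 - 2} = \frac{2}{-5} = 2 \left(- \frac{1}{5}\right) = - \frac{2}{5}$)
$J{\left(V,I \right)} = -2 - V$ ($J{\left(V,I \right)} = \left(- V - 2\right) \left(2 - 1\right) = \left(-2 - V\right) 1 = -2 - V$)
$21 \cdot 6 \left(q{\left(O{\left(-3,-5 \right)} \right)} + J{\left(0,0 \right)}\right) = 21 \cdot 6 \left(\left(-4 - \frac{2}{5}\right) - 2\right) = 21 \cdot 6 \left(- \frac{22}{5} + \left(-2 + 0\right)\right) = 21 \cdot 6 \left(- \frac{22}{5} - 2\right) = 21 \cdot 6 \left(- \frac{32}{5}\right) = 21 \left(- \frac{192}{5}\right) = - \frac{4032}{5}$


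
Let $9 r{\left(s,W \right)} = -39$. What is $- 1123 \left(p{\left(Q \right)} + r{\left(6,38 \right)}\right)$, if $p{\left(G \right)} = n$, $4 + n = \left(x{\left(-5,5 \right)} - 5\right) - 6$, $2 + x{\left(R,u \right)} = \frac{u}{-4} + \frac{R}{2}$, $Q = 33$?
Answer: $\frac{338023}{12} \approx 28169.0$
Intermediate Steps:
$r{\left(s,W \right)} = - \frac{13}{3}$ ($r{\left(s,W \right)} = \frac{1}{9} \left(-39\right) = - \frac{13}{3}$)
$x{\left(R,u \right)} = -2 + \frac{R}{2} - \frac{u}{4}$ ($x{\left(R,u \right)} = -2 + \left(\frac{u}{-4} + \frac{R}{2}\right) = -2 + \left(u \left(- \frac{1}{4}\right) + R \frac{1}{2}\right) = -2 + \left(- \frac{u}{4} + \frac{R}{2}\right) = -2 + \left(\frac{R}{2} - \frac{u}{4}\right) = -2 + \frac{R}{2} - \frac{u}{4}$)
$n = - \frac{83}{4}$ ($n = -4 - \frac{67}{4} = - \frac{83}{4} \approx -20.75$)
$p{\left(G \right)} = - \frac{83}{4}$
$- 1123 \left(p{\left(Q \right)} + r{\left(6,38 \right)}\right) = - 1123 \left(- \frac{83}{4} - \frac{13}{3}\right) = \left(-1123\right) \left(- \frac{301}{12}\right) = \frac{338023}{12}$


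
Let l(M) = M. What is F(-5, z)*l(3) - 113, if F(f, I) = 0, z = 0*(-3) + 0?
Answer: -113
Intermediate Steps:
z = 0 (z = 0 + 0 = 0)
F(-5, z)*l(3) - 113 = 0*3 - 113 = 0 - 113 = -113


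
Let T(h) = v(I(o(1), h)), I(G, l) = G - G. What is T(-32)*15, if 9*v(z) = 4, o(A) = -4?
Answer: 20/3 ≈ 6.6667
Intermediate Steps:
I(G, l) = 0
v(z) = 4/9 (v(z) = (1/9)*4 = 4/9)
T(h) = 4/9
T(-32)*15 = (4/9)*15 = 20/3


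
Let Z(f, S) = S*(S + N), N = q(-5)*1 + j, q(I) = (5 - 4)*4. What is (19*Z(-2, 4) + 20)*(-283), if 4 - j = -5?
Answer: -371296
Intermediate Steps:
j = 9 (j = 4 - 1*(-5) = 4 + 5 = 9)
q(I) = 4 (q(I) = 1*4 = 4)
N = 13 (N = 4*1 + 9 = 4 + 9 = 13)
Z(f, S) = S*(13 + S) (Z(f, S) = S*(S + 13) = S*(13 + S))
(19*Z(-2, 4) + 20)*(-283) = (19*(4*(13 + 4)) + 20)*(-283) = (19*(4*17) + 20)*(-283) = (19*68 + 20)*(-283) = (1292 + 20)*(-283) = 1312*(-283) = -371296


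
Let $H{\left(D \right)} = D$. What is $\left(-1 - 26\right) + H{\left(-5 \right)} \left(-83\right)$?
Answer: $388$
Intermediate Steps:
$\left(-1 - 26\right) + H{\left(-5 \right)} \left(-83\right) = \left(-1 - 26\right) - -415 = -27 + 415 = 388$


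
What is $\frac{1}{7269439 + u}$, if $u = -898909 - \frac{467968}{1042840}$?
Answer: $\frac{130355}{830430379654} \approx 1.5697 \cdot 10^{-7}$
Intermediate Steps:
$u = - \frac{117177341191}{130355}$ ($u = -898909 - \frac{58496}{130355} = - \frac{117177341191}{130355} \approx -8.9891 \cdot 10^{5}$)
$\frac{1}{7269439 + u} = \frac{1}{7269439 - \frac{117177341191}{130355}} = \frac{1}{\frac{830430379654}{130355}} = \frac{130355}{830430379654}$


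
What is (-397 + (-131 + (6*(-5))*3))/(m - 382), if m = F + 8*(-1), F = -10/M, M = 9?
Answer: 2781/1760 ≈ 1.5801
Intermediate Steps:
F = -10/9 ≈ -1.1111
m = -82/9 (m = -10/9 + 8*(-1) = -10/9 - 8 = -82/9 ≈ -9.1111)
(-397 + (-131 + (6*(-5))*3))/(m - 382) = (-397 + (-131 + (6*(-5))*3))/(-82/9 - 382) = (-397 + (-131 - 30*3))/(-3520/9) = (-397 + (-131 - 90))*(-9/3520) = (-397 - 221)*(-9/3520) = -618*(-9/3520) = 2781/1760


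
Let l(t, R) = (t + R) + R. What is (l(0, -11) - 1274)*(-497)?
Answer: 644112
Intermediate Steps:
l(t, R) = t + 2*R (l(t, R) = (R + t) + R = t + 2*R)
(l(0, -11) - 1274)*(-497) = ((0 + 2*(-11)) - 1274)*(-497) = ((0 - 22) - 1274)*(-497) = (-22 - 1274)*(-497) = -1296*(-497) = 644112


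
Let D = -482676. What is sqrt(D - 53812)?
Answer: 2*I*sqrt(134122) ≈ 732.45*I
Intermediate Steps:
sqrt(D - 53812) = sqrt(-482676 - 53812) = sqrt(-536488) = 2*I*sqrt(134122)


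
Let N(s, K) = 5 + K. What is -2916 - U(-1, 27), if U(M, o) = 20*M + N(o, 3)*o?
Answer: -3112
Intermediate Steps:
U(M, o) = 8*o + 20*M (U(M, o) = 20*M + (5 + 3)*o = 20*M + 8*o = 8*o + 20*M)
-2916 - U(-1, 27) = -2916 - (8*27 + 20*(-1)) = -2916 - (216 - 20) = -2916 - 1*196 = -2916 - 196 = -3112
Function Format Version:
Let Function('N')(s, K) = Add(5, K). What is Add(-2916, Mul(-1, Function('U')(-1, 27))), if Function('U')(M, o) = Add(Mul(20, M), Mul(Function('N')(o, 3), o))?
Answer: -3112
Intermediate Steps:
Function('U')(M, o) = Add(Mul(8, o), Mul(20, M)) (Function('U')(M, o) = Add(Mul(20, M), Mul(Add(5, 3), o)) = Add(Mul(20, M), Mul(8, o)) = Add(Mul(8, o), Mul(20, M)))
Add(-2916, Mul(-1, Function('U')(-1, 27))) = Add(-2916, Mul(-1, Add(Mul(8, 27), Mul(20, -1)))) = Add(-2916, Mul(-1, Add(216, -20))) = Add(-2916, Mul(-1, 196)) = Add(-2916, -196) = -3112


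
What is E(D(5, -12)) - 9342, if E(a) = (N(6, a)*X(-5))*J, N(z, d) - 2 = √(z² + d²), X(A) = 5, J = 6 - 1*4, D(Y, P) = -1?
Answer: -9322 + 10*√37 ≈ -9261.2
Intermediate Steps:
J = 2 (J = 6 - 4 = 2)
N(z, d) = 2 + √(d² + z²) (N(z, d) = 2 + √(z² + d²) = 2 + √(d² + z²))
E(a) = 20 + 10*√(36 + a²) (E(a) = ((2 + √(a² + 6²))*5)*2 = ((2 + √(a² + 36))*5)*2 = ((2 + √(36 + a²))*5)*2 = (10 + 5*√(36 + a²))*2 = 20 + 10*√(36 + a²))
E(D(5, -12)) - 9342 = (20 + 10*√(36 + (-1)²)) - 9342 = (20 + 10*√(36 + 1)) - 9342 = (20 + 10*√37) - 9342 = -9322 + 10*√37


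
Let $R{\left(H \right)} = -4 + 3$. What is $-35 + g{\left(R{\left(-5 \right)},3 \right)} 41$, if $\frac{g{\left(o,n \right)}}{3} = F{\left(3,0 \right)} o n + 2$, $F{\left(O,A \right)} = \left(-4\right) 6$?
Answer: $9067$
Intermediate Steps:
$R{\left(H \right)} = -1$
$F{\left(O,A \right)} = -24$
$g{\left(o,n \right)} = 6 - 72 n o$ ($g{\left(o,n \right)} = 3 \left(- 24 o n + 2\right) = 3 \left(- 24 n o + 2\right) = 3 \left(2 - 24 n o\right) = 6 - 72 n o$)
$-35 + g{\left(R{\left(-5 \right)},3 \right)} 41 = -35 + \left(6 - 216 \left(-1\right)\right) 41 = -35 + \left(6 + 216\right) 41 = -35 + 222 \cdot 41 = -35 + 9102 = 9067$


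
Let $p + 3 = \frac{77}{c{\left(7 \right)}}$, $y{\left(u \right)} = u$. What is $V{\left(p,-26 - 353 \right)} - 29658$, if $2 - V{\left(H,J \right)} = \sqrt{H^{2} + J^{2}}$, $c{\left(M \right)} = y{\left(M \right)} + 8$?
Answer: $-29656 - \frac{\sqrt{32320249}}{15} \approx -30035.0$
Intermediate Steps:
$c{\left(M \right)} = 8 + M$ ($c{\left(M \right)} = M + 8 = 8 + M$)
$p = \frac{32}{15}$ ($p = -3 + \frac{77}{8 + 7} = -3 + \frac{77}{15} = \frac{32}{15} \approx 2.1333$)
$V{\left(H,J \right)} = 2 - \sqrt{H^{2} + J^{2}}$
$V{\left(p,-26 - 353 \right)} - 29658 = \left(2 - \sqrt{\left(\frac{32}{15}\right)^{2} + \left(-26 - 353\right)^{2}}\right) - 29658 = \left(2 - \sqrt{\frac{1024}{225} + \left(-26 - 353\right)^{2}}\right) - 29658 = \left(2 - \sqrt{\frac{1024}{225} + \left(-379\right)^{2}}\right) - 29658 = \left(2 - \sqrt{\frac{1024}{225} + 143641}\right) - 29658 = \left(2 - \sqrt{\frac{32320249}{225}}\right) - 29658 = \left(2 - \frac{\sqrt{32320249}}{15}\right) - 29658 = -29656 - \frac{\sqrt{32320249}}{15}$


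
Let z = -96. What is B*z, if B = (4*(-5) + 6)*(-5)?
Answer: -6720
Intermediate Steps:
B = 70 (B = (-20 + 6)*(-5) = -14*(-5) = 70)
B*z = 70*(-96) = -6720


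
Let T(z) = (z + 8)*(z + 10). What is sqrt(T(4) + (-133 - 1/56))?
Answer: sqrt(27426)/28 ≈ 5.9146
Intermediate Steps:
T(z) = (8 + z)*(10 + z)
sqrt(T(4) + (-133 - 1/56)) = sqrt((80 + 4**2 + 18*4) + (-133 - 1/56)) = sqrt((80 + 16 + 72) + (-133 - 1*1/56)) = sqrt(168 + (-133 - 1/56)) = sqrt(168 - 7449/56) = sqrt(1959/56) = sqrt(27426)/28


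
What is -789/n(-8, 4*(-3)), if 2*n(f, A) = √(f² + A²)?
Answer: -789*√13/26 ≈ -109.41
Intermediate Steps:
n(f, A) = √(A² + f²)/2 (n(f, A) = √(f² + A²)/2 = √(A² + f²)/2)
-789/n(-8, 4*(-3)) = -789*2/√((4*(-3))² + (-8)²) = -789*2/√((-12)² + 64) = -789*2/√(144 + 64) = -789*√13/26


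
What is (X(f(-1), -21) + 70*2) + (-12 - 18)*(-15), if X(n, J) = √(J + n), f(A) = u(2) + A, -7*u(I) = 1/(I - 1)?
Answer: 590 + I*√1085/7 ≈ 590.0 + 4.7056*I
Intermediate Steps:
u(I) = -1/(7*(-1 + I)) (u(I) = -1/(7*(I - 1)) = -1/(7*(-1 + I)))
f(A) = -⅐ + A (f(A) = -1/(-7 + 7*2) + A = -1/(-7 + 14) + A = -1/7 + A = -1*⅐ + A = -⅐ + A)
(X(f(-1), -21) + 70*2) + (-12 - 18)*(-15) = (√(-21 + (-⅐ - 1)) + 70*2) + (-12 - 18)*(-15) = (√(-21 - 8/7) + 140) - 30*(-15) = (√(-155/7) + 140) + 450 = (I*√1085/7 + 140) + 450 = (140 + I*√1085/7) + 450 = 590 + I*√1085/7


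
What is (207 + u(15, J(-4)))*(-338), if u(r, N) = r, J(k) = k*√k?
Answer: -75036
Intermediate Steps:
J(k) = k^(3/2)
(207 + u(15, J(-4)))*(-338) = (207 + 15)*(-338) = 222*(-338) = -75036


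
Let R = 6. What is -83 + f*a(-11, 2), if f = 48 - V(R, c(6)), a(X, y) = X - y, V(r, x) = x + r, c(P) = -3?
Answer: -668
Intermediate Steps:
V(r, x) = r + x
f = 45 (f = 48 - (6 - 3) = 48 - 1*3 = 48 - 3 = 45)
-83 + f*a(-11, 2) = -83 + 45*(-11 - 1*2) = -83 + 45*(-11 - 2) = -83 + 45*(-13) = -83 - 585 = -668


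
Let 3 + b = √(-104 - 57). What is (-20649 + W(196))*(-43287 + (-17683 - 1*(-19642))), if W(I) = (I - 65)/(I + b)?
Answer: 5320661822616/6235 + 902328*I*√161/6235 ≈ 8.5335e+8 + 1836.3*I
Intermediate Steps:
b = -3 + I*√161 (b = -3 + √(-104 - 57) = -3 + √(-161) = -3 + I*√161 ≈ -3.0 + 12.689*I)
W(I) = (-65 + I)/(-3 + I + I*√161) (W(I) = (I - 65)/(I + (-3 + I*√161)) = (-65 + I)/(-3 + I + I*√161))
(-20649 + W(196))*(-43287 + (-17683 - 1*(-19642))) = (-20649 + (-65 + 196)/(-3 + 196 + I*√161))*(-43287 + (-17683 - 1*(-19642))) = (-20649 + 131/(193 + I*√161))*(-43287 + (-17683 + 19642)) = (-20649 + 131/(193 + I*√161))*(-43287 + 1959) = (-20649 + 131/(193 + I*√161))*(-41328) = 853381872 - 5413968/(193 + I*√161)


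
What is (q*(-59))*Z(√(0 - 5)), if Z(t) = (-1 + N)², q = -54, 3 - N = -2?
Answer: 50976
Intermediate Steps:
N = 5 (N = 3 - 1*(-2) = 3 + 2 = 5)
Z(t) = 16 (Z(t) = (-1 + 5)² = 4² = 16)
(q*(-59))*Z(√(0 - 5)) = -54*(-59)*16 = 3186*16 = 50976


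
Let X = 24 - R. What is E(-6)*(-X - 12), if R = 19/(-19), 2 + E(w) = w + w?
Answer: 518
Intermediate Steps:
E(w) = -2 + 2*w (E(w) = -2 + (w + w) = -2 + 2*w)
R = -1 (R = 19*(-1/19) = -1)
X = 25 (X = 24 - 1*(-1) = 24 + 1 = 25)
E(-6)*(-X - 12) = (-2 + 2*(-6))*(-1*25 - 12) = (-2 - 12)*(-25 - 12) = -14*(-37) = 518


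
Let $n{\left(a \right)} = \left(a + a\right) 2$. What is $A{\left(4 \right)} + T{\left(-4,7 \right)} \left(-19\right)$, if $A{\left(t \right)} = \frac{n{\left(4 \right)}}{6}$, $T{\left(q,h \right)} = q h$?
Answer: $\frac{1604}{3} \approx 534.67$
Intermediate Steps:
$T{\left(q,h \right)} = h q$
$n{\left(a \right)} = 4 a$ ($n{\left(a \right)} = 2 a 2 = 4 a$)
$A{\left(t \right)} = \frac{8}{3}$ ($A{\left(t \right)} = \frac{4 \cdot 4}{6} = 16 \cdot \frac{1}{6} = \frac{8}{3}$)
$A{\left(4 \right)} + T{\left(-4,7 \right)} \left(-19\right) = \frac{8}{3} + 7 \left(-4\right) \left(-19\right) = \frac{8}{3} - -532 = \frac{8}{3} + 532 = \frac{1604}{3}$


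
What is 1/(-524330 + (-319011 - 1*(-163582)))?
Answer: -1/679759 ≈ -1.4711e-6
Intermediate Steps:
1/(-524330 + (-319011 - 1*(-163582))) = 1/(-524330 + (-319011 + 163582)) = 1/(-524330 - 155429) = 1/(-679759) = -1/679759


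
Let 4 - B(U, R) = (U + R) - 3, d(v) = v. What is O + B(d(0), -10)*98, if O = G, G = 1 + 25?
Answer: 1692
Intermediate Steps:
B(U, R) = 7 - R - U (B(U, R) = 4 - ((U + R) - 3) = 4 - ((R + U) - 3) = 4 - (-3 + R + U) = 4 + (3 - R - U) = 7 - R - U)
G = 26
O = 26
O + B(d(0), -10)*98 = 26 + (7 - 1*(-10) - 1*0)*98 = 26 + (7 + 10 + 0)*98 = 26 + 17*98 = 26 + 1666 = 1692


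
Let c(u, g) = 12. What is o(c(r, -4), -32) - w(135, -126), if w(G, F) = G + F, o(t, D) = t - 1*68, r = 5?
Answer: -65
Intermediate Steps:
o(t, D) = -68 + t (o(t, D) = t - 68 = -68 + t)
w(G, F) = F + G
o(c(r, -4), -32) - w(135, -126) = (-68 + 12) - (-126 + 135) = -56 - 1*9 = -56 - 9 = -65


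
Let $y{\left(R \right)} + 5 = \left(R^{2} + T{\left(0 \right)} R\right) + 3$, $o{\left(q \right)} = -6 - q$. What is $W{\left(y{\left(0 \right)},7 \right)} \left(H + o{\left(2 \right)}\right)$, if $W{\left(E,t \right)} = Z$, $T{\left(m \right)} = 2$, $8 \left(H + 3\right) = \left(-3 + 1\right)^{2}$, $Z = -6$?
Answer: $63$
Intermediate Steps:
$H = - \frac{5}{2}$ ($H = -3 + \frac{\left(-3 + 1\right)^{2}}{8} = -3 + \frac{\left(-2\right)^{2}}{8} = -3 + \frac{1}{8} \cdot 4 = -3 + \frac{1}{2} = - \frac{5}{2} \approx -2.5$)
$y{\left(R \right)} = -2 + R^{2} + 2 R$ ($y{\left(R \right)} = -5 + \left(\left(R^{2} + 2 R\right) + 3\right) = -5 + \left(3 + R^{2} + 2 R\right) = -2 + R^{2} + 2 R$)
$W{\left(E,t \right)} = -6$
$W{\left(y{\left(0 \right)},7 \right)} \left(H + o{\left(2 \right)}\right) = - 6 \left(- \frac{5}{2} - 8\right) = \left(-6\right) \left(- \frac{21}{2}\right) = 63$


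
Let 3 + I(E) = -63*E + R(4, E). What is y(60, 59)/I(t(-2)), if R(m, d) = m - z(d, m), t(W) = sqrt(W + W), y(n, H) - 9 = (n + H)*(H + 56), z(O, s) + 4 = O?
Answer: 68470/16409 + 1752832*I/16409 ≈ 4.1727 + 106.82*I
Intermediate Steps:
z(O, s) = -4 + O
y(n, H) = 9 + (56 + H)*(H + n) (y(n, H) = 9 + (n + H)*(H + 56) = 9 + (H + n)*(56 + H) = 9 + (56 + H)*(H + n))
t(W) = sqrt(2)*sqrt(W) (t(W) = sqrt(2*W) = sqrt(2)*sqrt(W))
R(m, d) = 4 + m - d (R(m, d) = m - (-4 + d) = m + (4 - d) = 4 + m - d)
I(E) = 5 - 64*E (I(E) = -3 + (-63*E + (4 + 4 - E)) = -3 + (-63*E + (8 - E)) = -3 + (8 - 64*E) = 5 - 64*E)
y(60, 59)/I(t(-2)) = (9 + 59**2 + 56*59 + 56*60 + 59*60)/(5 - 64*sqrt(2)*sqrt(-2)) = (9 + 3481 + 3304 + 3360 + 3540)/(5 - 64*sqrt(2)*I*sqrt(2)) = 13694/(5 - 128*I) = 13694*((5 + 128*I)/16409) = 13694*(5 + 128*I)/16409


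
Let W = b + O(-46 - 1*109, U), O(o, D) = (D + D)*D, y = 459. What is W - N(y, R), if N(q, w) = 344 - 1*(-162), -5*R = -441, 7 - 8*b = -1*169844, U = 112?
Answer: 366507/8 ≈ 45813.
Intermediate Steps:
b = 169851/8 (b = 7/8 - (-1)*169844/8 = 7/8 - ⅛*(-169844) = 7/8 + 42461/2 = 169851/8 ≈ 21231.)
O(o, D) = 2*D² (O(o, D) = (2*D)*D = 2*D²)
R = 441/5 (R = -⅕*(-441) = 441/5 ≈ 88.200)
W = 370555/8 (W = 169851/8 + 2*112² = 169851/8 + 2*12544 = 169851/8 + 25088 = 370555/8 ≈ 46319.)
N(q, w) = 506 (N(q, w) = 344 + 162 = 506)
W - N(y, R) = 370555/8 - 1*506 = 370555/8 - 506 = 366507/8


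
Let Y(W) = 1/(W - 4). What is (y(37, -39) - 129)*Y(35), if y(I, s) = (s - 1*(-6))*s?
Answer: 1158/31 ≈ 37.355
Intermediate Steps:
Y(W) = 1/(-4 + W)
y(I, s) = s*(6 + s) (y(I, s) = (s + 6)*s = (6 + s)*s = s*(6 + s))
(y(37, -39) - 129)*Y(35) = (-39*(6 - 39) - 129)/(-4 + 35) = (-39*(-33) - 129)/31 = (1287 - 129)*(1/31) = 1158*(1/31) = 1158/31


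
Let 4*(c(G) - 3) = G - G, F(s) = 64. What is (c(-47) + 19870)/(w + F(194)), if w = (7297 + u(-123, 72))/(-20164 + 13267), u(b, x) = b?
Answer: 137064081/434234 ≈ 315.65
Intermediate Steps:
c(G) = 3 (c(G) = 3 + (G - G)/4 = 3 + (¼)*0 = 3 + 0 = 3)
w = -7174/6897 (w = (7297 - 123)/(-20164 + 13267) = 7174/(-6897) = 7174*(-1/6897) = -7174/6897 ≈ -1.0402)
(c(-47) + 19870)/(w + F(194)) = (3 + 19870)/(-7174/6897 + 64) = 19873/(434234/6897) = 19873*(6897/434234) = 137064081/434234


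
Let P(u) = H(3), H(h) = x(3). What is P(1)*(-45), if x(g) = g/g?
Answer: -45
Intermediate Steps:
x(g) = 1
H(h) = 1
P(u) = 1
P(1)*(-45) = 1*(-45) = -45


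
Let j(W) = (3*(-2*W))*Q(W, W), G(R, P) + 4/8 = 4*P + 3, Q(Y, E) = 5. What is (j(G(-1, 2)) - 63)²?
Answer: 142884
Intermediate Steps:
G(R, P) = 5/2 + 4*P (G(R, P) = -½ + (4*P + 3) = -½ + (3 + 4*P) = 5/2 + 4*P)
j(W) = -30*W (j(W) = (3*(-2*W))*5 = -6*W*5 = -30*W)
(j(G(-1, 2)) - 63)² = (-30*(5/2 + 4*2) - 63)² = (-30*(5/2 + 8) - 63)² = (-30*21/2 - 63)² = (-315 - 63)² = (-378)² = 142884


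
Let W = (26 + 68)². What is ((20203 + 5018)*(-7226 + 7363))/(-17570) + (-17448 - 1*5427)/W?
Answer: -2209481523/11089180 ≈ -199.25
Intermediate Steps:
W = 8836 (W = 94² = 8836)
((20203 + 5018)*(-7226 + 7363))/(-17570) + (-17448 - 1*5427)/W = ((20203 + 5018)*(-7226 + 7363))/(-17570) + (-17448 - 1*5427)/8836 = (25221*137)*(-1/17570) + (-17448 - 5427)*(1/8836) = 3455277*(-1/17570) - 22875*1/8836 = -493611/2510 - 22875/8836 = -2209481523/11089180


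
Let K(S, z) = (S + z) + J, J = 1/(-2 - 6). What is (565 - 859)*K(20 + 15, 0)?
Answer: -41013/4 ≈ -10253.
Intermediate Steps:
J = -1/8 (J = 1/(-8) = -1/8 ≈ -0.12500)
K(S, z) = -1/8 + S + z (K(S, z) = (S + z) - 1/8 = -1/8 + S + z)
(565 - 859)*K(20 + 15, 0) = (565 - 859)*(-1/8 + (20 + 15) + 0) = -294*(-1/8 + 35 + 0) = -294*279/8 = -41013/4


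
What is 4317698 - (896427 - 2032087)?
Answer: 5453358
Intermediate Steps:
4317698 - (896427 - 2032087) = 4317698 - 1*(-1135660) = 4317698 + 1135660 = 5453358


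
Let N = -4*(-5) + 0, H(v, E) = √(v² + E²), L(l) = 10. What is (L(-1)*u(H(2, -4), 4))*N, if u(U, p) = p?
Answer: 800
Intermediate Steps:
H(v, E) = √(E² + v²)
N = 20 (N = 20 + 0 = 20)
(L(-1)*u(H(2, -4), 4))*N = (10*4)*20 = 40*20 = 800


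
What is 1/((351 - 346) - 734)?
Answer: -1/729 ≈ -0.0013717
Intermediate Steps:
1/((351 - 346) - 734) = 1/(5 - 734) = 1/(-729) = -1/729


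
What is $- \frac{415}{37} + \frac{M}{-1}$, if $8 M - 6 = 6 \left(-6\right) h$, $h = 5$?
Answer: $\frac{1559}{148} \approx 10.534$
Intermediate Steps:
$M = - \frac{87}{4}$ ($M = \frac{3}{4} + \frac{6 \left(-6\right) 5}{8} = \frac{3}{4} + \frac{\left(-36\right) 5}{8} = \frac{3}{4} + \frac{1}{8} \left(-180\right) = \frac{3}{4} - \frac{45}{2} = - \frac{87}{4} \approx -21.75$)
$- \frac{415}{37} + \frac{M}{-1} = - \frac{415}{37} - \frac{87}{4 \left(-1\right)} = \left(-415\right) \frac{1}{37} - - \frac{87}{4} = - \frac{415}{37} + \frac{87}{4} = \frac{1559}{148}$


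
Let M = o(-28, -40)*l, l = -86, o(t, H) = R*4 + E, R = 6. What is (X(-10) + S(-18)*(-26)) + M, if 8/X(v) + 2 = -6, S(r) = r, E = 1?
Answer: -1683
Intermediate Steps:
o(t, H) = 25 (o(t, H) = 6*4 + 1 = 24 + 1 = 25)
X(v) = -1 (X(v) = 8/(-2 - 6) = 8/(-8) = 8*(-1/8) = -1)
M = -2150 (M = 25*(-86) = -2150)
(X(-10) + S(-18)*(-26)) + M = (-1 - 18*(-26)) - 2150 = (-1 + 468) - 2150 = 467 - 2150 = -1683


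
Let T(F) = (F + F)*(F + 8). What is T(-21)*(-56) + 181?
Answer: -30395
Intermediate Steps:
T(F) = 2*F*(8 + F) (T(F) = (2*F)*(8 + F) = 2*F*(8 + F))
T(-21)*(-56) + 181 = (2*(-21)*(8 - 21))*(-56) + 181 = (2*(-21)*(-13))*(-56) + 181 = 546*(-56) + 181 = -30576 + 181 = -30395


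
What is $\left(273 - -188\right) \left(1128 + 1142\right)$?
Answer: $1046470$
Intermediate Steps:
$\left(273 - -188\right) \left(1128 + 1142\right) = \left(273 + 188\right) 2270 = 461 \cdot 2270 = 1046470$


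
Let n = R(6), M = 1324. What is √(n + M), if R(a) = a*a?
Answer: 4*√85 ≈ 36.878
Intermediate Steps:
R(a) = a²
n = 36 (n = 6² = 36)
√(n + M) = √(36 + 1324) = √1360 = 4*√85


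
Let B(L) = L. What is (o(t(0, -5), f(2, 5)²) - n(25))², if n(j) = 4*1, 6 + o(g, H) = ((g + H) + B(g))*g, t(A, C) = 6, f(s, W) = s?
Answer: 7396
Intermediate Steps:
o(g, H) = -6 + g*(H + 2*g) (o(g, H) = -6 + ((g + H) + g)*g = -6 + ((H + g) + g)*g = -6 + (H + 2*g)*g = -6 + g*(H + 2*g))
n(j) = 4
(o(t(0, -5), f(2, 5)²) - n(25))² = ((-6 + 2*6² + 2²*6) - 1*4)² = ((-6 + 2*36 + 4*6) - 4)² = ((-6 + 72 + 24) - 4)² = (90 - 4)² = 86² = 7396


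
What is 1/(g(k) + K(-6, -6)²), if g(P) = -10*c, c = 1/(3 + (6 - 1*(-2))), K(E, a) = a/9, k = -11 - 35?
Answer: -99/46 ≈ -2.1522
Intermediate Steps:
k = -46
K(E, a) = a/9 (K(E, a) = a*(⅑) = a/9)
c = 1/11 (c = 1/(3 + (6 + 2)) = 1/(3 + 8) = 1/11 ≈ 0.090909)
g(P) = -10/11 (g(P) = -10*1/11 = -10/11)
1/(g(k) + K(-6, -6)²) = 1/(-10/11 + ((⅑)*(-6))²) = 1/(-10/11 + (-⅔)²) = 1/(-10/11 + 4/9) = 1/(-46/99) = -99/46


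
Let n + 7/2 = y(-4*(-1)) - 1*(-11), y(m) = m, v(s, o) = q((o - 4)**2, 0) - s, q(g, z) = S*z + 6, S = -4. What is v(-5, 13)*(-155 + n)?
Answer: -3157/2 ≈ -1578.5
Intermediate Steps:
q(g, z) = 6 - 4*z (q(g, z) = -4*z + 6 = 6 - 4*z)
v(s, o) = 6 - s (v(s, o) = (6 - 4*0) - s = (6 + 0) - s = 6 - s)
n = 23/2 (n = -7/2 + (-4*(-1) - 1*(-11)) = -7/2 + (4 + 11) = -7/2 + 15 = 23/2 ≈ 11.500)
v(-5, 13)*(-155 + n) = (6 - 1*(-5))*(-155 + 23/2) = (6 + 5)*(-287/2) = 11*(-287/2) = -3157/2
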